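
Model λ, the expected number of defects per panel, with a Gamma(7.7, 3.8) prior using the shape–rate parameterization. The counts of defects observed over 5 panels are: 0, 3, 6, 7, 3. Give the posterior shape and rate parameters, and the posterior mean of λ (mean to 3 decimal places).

Total count ∑xᵢ = 19 over n = 5 panels.
Gamma is conjugate to the Poisson likelihood: posterior is Gamma(shape = 7.7+19 = 26.7, rate = 3.8+5 = 8.8).
Posterior mean = shape/rate = 26.7/8.8 = 3.034.

Posterior: Gamma(shape=26.7, rate=8.8); mean ≈ 3.034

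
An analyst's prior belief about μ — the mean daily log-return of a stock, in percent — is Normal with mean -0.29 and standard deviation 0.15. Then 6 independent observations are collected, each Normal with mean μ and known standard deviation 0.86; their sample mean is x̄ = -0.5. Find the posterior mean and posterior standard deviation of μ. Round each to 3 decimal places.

With known σ, the Normal prior is conjugate. Weight on the data is w = (n/σ²)/(n/σ² + 1/τ₀²) = 8.11249/(8.11249+44.4444) = 0.15436.
Posterior mean = w·x̄ + (1−w)·μ₀ = 0.15436·-0.5 + 0.84564·-0.29 = -0.322. Posterior variance = 1/(8.11249+44.4444) = 0.0190270, so SD = 0.138.

Posterior mean ≈ -0.322; posterior SD ≈ 0.138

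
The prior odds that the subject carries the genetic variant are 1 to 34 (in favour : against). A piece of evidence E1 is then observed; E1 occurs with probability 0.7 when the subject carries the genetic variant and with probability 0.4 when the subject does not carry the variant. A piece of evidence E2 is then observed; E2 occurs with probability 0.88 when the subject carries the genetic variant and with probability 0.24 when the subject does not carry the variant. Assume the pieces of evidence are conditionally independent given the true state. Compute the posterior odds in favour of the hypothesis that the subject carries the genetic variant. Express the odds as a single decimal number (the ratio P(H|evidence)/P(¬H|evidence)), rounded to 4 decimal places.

Prior odds = 1/34 = 0.029412. In log-odds, ln(0.029412) = -3.5264.
Add log likelihood ratios: ln(1.7500) + ln(3.6667) = 1.8589.
Posterior log-odds = -1.6675, so posterior odds = exp(-1.6675) = 0.18873.

Posterior odds ≈ 0.1887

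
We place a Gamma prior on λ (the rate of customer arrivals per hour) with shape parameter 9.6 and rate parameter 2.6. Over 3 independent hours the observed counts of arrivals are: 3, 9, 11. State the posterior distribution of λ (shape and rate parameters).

Posterior: Gamma(shape=32.6, rate=5.6)

Total count ∑xᵢ = 23 over n = 3 hours.
Gamma is conjugate to the Poisson likelihood: posterior is Gamma(shape = 9.6+23 = 32.6, rate = 2.6+3 = 5.6).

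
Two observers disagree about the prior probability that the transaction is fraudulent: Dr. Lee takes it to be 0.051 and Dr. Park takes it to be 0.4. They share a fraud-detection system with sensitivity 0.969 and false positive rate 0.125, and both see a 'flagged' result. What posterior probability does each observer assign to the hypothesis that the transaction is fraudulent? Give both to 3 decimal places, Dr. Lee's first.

Dr. Lee: 0.294; Dr. Park: 0.838

P('+'|H) = 0.969, P('+'|¬H) = 0.125.
Dr. Lee: numerator 0.969·0.051 = 0.049419; evidence = 0.049419+0.125·0.949 = 0.16804; posterior = 0.294.
Dr. Park: numerator 0.969·0.4 = 0.38760; evidence = 0.38760+0.125·0.6 = 0.46260; posterior = 0.838.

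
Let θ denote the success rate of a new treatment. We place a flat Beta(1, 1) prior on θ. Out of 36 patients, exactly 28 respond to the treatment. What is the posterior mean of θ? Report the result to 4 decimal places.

Observing 28 successes and 8 failures updates Beta(1, 1) by adding the success and failure counts to the two shape parameters: α = 1+28 = 29, β = 1+8 = 9.
E[θ | data] = 29/(29+9) = 0.7632.

Posterior mean ≈ 0.7632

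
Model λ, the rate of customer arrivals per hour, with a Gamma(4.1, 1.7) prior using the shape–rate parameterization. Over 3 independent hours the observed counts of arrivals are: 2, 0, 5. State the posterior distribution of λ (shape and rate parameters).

Posterior: Gamma(shape=11.1, rate=4.7)

Total count ∑xᵢ = 7 over n = 3 hours.
Gamma is conjugate to the Poisson likelihood: posterior is Gamma(shape = 4.1+7 = 11.1, rate = 1.7+3 = 4.7).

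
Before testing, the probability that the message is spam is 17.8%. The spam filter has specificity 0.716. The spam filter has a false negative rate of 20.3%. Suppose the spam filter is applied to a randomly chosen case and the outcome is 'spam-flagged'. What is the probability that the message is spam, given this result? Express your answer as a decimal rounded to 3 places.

Let H be the event that the message is spam. P(H) = 0.178, so P(¬H) = 0.822. With E the 'spam-flagged' result, P(E|H) = 0.797 and P(E|¬H) = 0.284.
P(E) = 0.797·0.178 + 0.284·0.822 = 0.14187 + 0.23345 = 0.37531.
By Bayes' theorem, P(H|E) = 0.14187 / 0.37531 = 0.378.

P(H | E) ≈ 0.378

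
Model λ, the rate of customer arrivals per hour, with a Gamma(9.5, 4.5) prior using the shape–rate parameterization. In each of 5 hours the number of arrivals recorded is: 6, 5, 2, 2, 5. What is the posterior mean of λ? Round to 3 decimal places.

Posterior mean ≈ 3.105

The Poisson likelihood adds the total count to the shape and the number of exposure periods to the rate. Here ∑xᵢ = 20 and n = 5, so shape 9.5→29.5 and rate 4.5→9.5.
E[λ | data] = 29.5/9.5 = 3.105.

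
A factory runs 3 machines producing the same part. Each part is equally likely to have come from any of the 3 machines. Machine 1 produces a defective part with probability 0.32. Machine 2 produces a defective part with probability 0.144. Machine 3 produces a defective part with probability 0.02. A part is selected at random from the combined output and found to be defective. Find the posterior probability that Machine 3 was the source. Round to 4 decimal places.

Posterior probability ≈ 0.0413

Tabulate prior·likelihood by source: [1] prior 0.333333, lik 0.32, product 0.1067; [2] prior 0.333333, lik 0.144, product 0.04800; [3] prior 0.333333, lik 0.02, product 0.006667.
Normalizing constant = 0.16133; the posterior for Machine 3 is its product over the sum, 0.006667/0.16133 = 0.0413.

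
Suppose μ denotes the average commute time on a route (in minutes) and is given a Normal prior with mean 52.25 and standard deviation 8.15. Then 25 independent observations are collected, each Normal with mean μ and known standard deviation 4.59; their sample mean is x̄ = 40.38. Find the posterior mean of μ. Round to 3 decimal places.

Posterior mean ≈ 40.529

Prior precision 1/τ₀² = 1/8.15² = 0.0150551; data precision n/σ² = 25/4.59² = 1.18663.
Posterior precision = 0.0150551 + 1.18663 = 1.20168.
Posterior mean = (0.0150551·52.25 + 1.18663·40.38) / 1.20168 = 40.529.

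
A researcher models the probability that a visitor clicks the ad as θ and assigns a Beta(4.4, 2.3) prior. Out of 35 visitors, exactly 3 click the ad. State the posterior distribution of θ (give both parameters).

The binomial likelihood is conjugate to the Beta prior: with 3 successes and 32 failures, the posterior is Beta(4.4+3, 2.3+32) = Beta(7.4, 34.3).

Posterior: Beta(7.4, 34.3)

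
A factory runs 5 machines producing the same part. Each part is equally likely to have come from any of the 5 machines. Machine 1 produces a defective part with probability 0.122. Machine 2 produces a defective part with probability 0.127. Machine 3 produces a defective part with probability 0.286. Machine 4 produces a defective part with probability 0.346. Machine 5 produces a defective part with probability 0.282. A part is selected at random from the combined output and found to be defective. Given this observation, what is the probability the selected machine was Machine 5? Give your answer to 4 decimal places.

Posterior probability ≈ 0.2425

P(defective|M1) = 0.122; P(defective|M2) = 0.127; P(defective|M3) = 0.286; P(defective|M4) = 0.346; P(defective|M5) = 0.282.
Prior × likelihood for each source: 0.2·0.122=0.02440, 0.2·0.127=0.02540, 0.2·0.286=0.05720, 0.2·0.346=0.06920, 0.2·0.282=0.05640. Summing gives P(defective) = 0.23260.
P(Machine 5 | defective) = 0.05640 / 0.23260 = 0.2425.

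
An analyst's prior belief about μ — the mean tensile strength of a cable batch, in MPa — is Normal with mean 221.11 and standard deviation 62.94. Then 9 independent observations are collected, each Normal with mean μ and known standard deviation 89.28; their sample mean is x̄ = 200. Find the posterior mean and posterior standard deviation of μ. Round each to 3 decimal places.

Prior precision 1/τ₀² = 1/62.94² = 0.00025243; data precision n/σ² = 9/89.28² = 0.00112910.
Posterior precision = 0.00025243 + 0.00112910 = 0.00138154, giving posterior SD = 1/√0.00138154 = 26.904.
Posterior mean = (0.00025243·221.11 + 0.00112910·200) / 0.00138154 = 203.857.

Posterior mean ≈ 203.857; posterior SD ≈ 26.904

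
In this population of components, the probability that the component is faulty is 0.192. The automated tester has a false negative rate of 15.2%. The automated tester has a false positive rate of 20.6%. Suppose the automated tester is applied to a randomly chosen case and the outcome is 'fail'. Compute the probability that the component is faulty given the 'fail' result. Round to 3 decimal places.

P(H | E) ≈ 0.494

Write H for 'the component is faulty'. Prior odds H:¬H = 0.192/0.808 = 0.23762. For the 'fail' outcome, the likelihood ratio is 0.848/0.206 = 4.1165.
Posterior odds = 0.23762 × 4.1165 = 0.97818, so P(H|E) = 0.97818/(1+0.97818) = 0.494.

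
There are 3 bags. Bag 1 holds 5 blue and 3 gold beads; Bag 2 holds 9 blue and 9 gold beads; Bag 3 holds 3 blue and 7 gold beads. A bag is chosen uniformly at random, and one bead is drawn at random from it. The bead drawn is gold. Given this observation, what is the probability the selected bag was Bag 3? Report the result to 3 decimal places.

Tabulate prior·likelihood by source: [1] prior 0.333333, lik 0.375, product 0.1250; [2] prior 0.333333, lik 0.5, product 0.1667; [3] prior 0.333333, lik 0.7, product 0.2333.
Normalizing constant = 0.52500; the posterior for Bag 3 is its product over the sum, 0.2333/0.52500 = 0.444.

Posterior probability ≈ 0.444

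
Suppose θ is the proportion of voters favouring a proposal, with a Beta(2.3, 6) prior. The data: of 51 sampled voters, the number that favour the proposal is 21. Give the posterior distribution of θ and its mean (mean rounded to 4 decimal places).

Posterior: Beta(23.3, 36); mean ≈ 0.3929

The binomial likelihood is conjugate to the Beta prior: with 21 successes and 30 failures, the posterior is Beta(2.3+21, 6+30) = Beta(23.3, 36).
Posterior mean = α/(α+β) = 23.3/59.3 = 0.3929.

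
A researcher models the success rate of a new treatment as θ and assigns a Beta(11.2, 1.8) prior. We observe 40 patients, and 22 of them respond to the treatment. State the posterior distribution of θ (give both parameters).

The binomial likelihood is conjugate to the Beta prior: with 22 successes and 18 failures, the posterior is Beta(11.2+22, 1.8+18) = Beta(33.2, 19.8).

Posterior: Beta(33.2, 19.8)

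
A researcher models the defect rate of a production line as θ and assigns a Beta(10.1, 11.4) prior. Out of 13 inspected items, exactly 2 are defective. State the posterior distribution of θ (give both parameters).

Posterior: Beta(12.1, 22.4)

The binomial likelihood is conjugate to the Beta prior: with 2 successes and 11 failures, the posterior is Beta(10.1+2, 11.4+11) = Beta(12.1, 22.4).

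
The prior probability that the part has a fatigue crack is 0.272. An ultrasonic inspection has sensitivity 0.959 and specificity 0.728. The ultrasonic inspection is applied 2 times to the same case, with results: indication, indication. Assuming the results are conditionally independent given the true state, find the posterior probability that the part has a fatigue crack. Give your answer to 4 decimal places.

With H the event that the part has a fatigue crack, the joint likelihood of the observed sequence is P(data|H) = 0.959·0.959 = 0.91968 and P(data|¬H) = 0.272·0.272 = 0.073984.
Bayes: P(H|data) = 0.272·0.91968 / (0.272·0.91968 + 0.728·0.073984) = 0.25015/0.30401 = 0.8228.

Posterior P(H) ≈ 0.8228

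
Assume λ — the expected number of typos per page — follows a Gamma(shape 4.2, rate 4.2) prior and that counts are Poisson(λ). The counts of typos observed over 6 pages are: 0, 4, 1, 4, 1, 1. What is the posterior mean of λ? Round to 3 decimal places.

Posterior mean ≈ 1.490

The Poisson likelihood adds the total count to the shape and the number of exposure periods to the rate. Here ∑xᵢ = 11 and n = 6, so shape 4.2→15.2 and rate 4.2→10.2.
E[λ | data] = 15.2/10.2 = 1.490.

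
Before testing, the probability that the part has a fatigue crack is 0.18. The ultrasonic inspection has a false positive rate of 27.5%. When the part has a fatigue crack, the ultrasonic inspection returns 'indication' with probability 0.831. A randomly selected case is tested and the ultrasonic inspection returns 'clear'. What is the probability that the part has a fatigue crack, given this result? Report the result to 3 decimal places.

P(H | E) ≈ 0.049

Let H be the event that the part has a fatigue crack. P(H) = 0.18, so P(¬H) = 0.82. With E the 'clear' result, P(E|H) = 0.169 and P(E|¬H) = 0.725.
P(E) = 0.169·0.18 + 0.725·0.82 = 0.030420 + 0.59450 = 0.62492.
By Bayes' theorem, P(H|E) = 0.030420 / 0.62492 = 0.049.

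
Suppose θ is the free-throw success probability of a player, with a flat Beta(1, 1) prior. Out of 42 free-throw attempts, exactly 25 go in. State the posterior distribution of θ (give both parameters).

The binomial likelihood is conjugate to the Beta prior: with 25 successes and 17 failures, the posterior is Beta(1+25, 1+17) = Beta(26, 18).

Posterior: Beta(26, 18)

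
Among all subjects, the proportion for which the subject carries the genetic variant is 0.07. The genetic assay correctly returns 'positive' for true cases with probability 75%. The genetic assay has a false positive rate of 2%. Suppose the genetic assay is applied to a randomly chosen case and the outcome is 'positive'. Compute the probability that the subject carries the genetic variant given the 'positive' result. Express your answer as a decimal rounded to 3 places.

Let H be the event that the subject carries the genetic variant. P(H) = 0.07, so P(¬H) = 0.93. With E the 'positive' result, P(E|H) = 0.75 and P(E|¬H) = 0.02.
P(E) = 0.75·0.07 + 0.02·0.93 = 0.052500 + 0.018600 = 0.071100.
By Bayes' theorem, P(H|E) = 0.052500 / 0.071100 = 0.738.

P(H | E) ≈ 0.738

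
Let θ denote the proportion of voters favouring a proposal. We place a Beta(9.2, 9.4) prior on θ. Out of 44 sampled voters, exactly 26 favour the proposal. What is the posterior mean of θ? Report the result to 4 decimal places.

The binomial likelihood is conjugate to the Beta prior: with 26 successes and 18 failures, the posterior is Beta(9.2+26, 9.4+18) = Beta(35.2, 27.4).
Posterior mean = α/(α+β) = 35.2/62.6 = 0.5623.

Posterior mean ≈ 0.5623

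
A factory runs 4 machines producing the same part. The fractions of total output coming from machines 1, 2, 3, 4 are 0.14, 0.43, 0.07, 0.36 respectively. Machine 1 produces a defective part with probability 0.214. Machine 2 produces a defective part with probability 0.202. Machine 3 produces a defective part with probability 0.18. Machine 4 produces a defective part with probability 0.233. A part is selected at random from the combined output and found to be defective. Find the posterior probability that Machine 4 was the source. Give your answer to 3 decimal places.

Posterior probability ≈ 0.393

P(defective|M1) = 0.214; P(defective|M2) = 0.202; P(defective|M3) = 0.18; P(defective|M4) = 0.233.
Prior × likelihood for each source: 0.14·0.214=0.02996, 0.43·0.202=0.08686, 0.07·0.18=0.01260, 0.36·0.233=0.08388. Summing gives P(defective) = 0.21330.
P(Machine 4 | defective) = 0.08388 / 0.21330 = 0.393.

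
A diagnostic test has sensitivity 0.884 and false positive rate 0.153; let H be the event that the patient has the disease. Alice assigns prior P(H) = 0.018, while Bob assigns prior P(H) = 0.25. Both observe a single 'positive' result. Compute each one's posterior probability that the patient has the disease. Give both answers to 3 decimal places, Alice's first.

P('+'|H) = 0.884, P('+'|¬H) = 0.153.
Alice: numerator 0.884·0.018 = 0.015912; evidence = 0.015912+0.153·0.982 = 0.16616; posterior = 0.096.
Bob: numerator 0.884·0.25 = 0.22100; evidence = 0.22100+0.153·0.75 = 0.33575; posterior = 0.658.

Alice: 0.096; Bob: 0.658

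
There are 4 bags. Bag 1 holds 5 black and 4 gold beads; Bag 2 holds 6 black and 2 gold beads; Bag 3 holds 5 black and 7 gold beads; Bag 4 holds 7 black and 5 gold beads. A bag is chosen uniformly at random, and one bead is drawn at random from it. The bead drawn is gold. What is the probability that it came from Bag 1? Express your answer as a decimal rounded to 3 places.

Posterior probability ≈ 0.262

Tabulate prior·likelihood by source: [1] prior 0.25, lik 0.4444, product 0.1111; [2] prior 0.25, lik 0.25, product 0.06250; [3] prior 0.25, lik 0.5833, product 0.1458; [4] prior 0.25, lik 0.4167, product 0.1042.
Normalizing constant = 0.42361; the posterior for Bag 1 is its product over the sum, 0.1111/0.42361 = 0.262.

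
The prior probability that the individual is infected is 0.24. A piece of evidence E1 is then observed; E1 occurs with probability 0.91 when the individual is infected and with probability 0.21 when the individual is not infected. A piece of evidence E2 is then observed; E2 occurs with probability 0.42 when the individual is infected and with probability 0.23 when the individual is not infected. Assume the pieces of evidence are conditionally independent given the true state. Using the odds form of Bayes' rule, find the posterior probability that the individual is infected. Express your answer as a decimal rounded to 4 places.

Prior odds = 0.24/(1−0.24) = 0.31579. In log-odds, ln(0.31579) = -1.1527.
Add log likelihood ratios: ln(4.3333) + ln(1.8261) = 2.0685.
Posterior log-odds = 0.91583, so posterior odds = exp(0.91583) = 2.4989. Converting, P(H|E) = 2.4989/3.4989 = 0.7142.

Posterior probability ≈ 0.7142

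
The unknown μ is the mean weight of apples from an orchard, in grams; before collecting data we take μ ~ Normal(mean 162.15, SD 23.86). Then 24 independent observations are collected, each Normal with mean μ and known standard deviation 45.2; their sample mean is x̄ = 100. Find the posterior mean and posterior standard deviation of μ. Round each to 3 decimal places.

Posterior mean ≈ 108.084; posterior SD ≈ 8.605

With known σ, the Normal prior is conjugate. Weight on the data is w = (n/σ²)/(n/σ² + 1/τ₀²) = 0.0117472/(0.0117472+0.00175654) = 0.86992.
Posterior mean = w·x̄ + (1−w)·μ₀ = 0.86992·100 + 0.13008·162.15 = 108.084. Posterior variance = 1/(0.0117472+0.00175654) = 74.0535, so SD = 8.605.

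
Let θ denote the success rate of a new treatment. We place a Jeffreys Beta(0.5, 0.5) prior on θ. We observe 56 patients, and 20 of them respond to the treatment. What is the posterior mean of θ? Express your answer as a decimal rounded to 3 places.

The binomial likelihood is conjugate to the Beta prior: with 20 successes and 36 failures, the posterior is Beta(0.5+20, 0.5+36) = Beta(20.5, 36.5).
E[θ | data] = 20.5/(20.5+36.5) = 0.360.

Posterior mean ≈ 0.360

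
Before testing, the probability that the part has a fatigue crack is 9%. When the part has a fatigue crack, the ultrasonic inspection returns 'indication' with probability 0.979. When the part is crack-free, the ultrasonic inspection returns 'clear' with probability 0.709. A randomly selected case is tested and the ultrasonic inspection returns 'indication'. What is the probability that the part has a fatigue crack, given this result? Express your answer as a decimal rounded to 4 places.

Let H be the event that the part has a fatigue crack. P(H) = 0.09, so P(¬H) = 0.91. With E the 'indication' result, P(E|H) = 0.979 and P(E|¬H) = 0.291.
P(E) = 0.979·0.09 + 0.291·0.91 = 0.088110 + 0.26481 = 0.35292.
By Bayes' theorem, P(H|E) = 0.088110 / 0.35292 = 0.2497.

P(H | E) ≈ 0.2497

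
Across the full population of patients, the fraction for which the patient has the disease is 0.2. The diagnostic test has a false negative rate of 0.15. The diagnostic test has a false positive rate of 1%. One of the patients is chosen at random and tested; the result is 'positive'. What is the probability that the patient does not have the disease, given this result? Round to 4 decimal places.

Write H for 'the patient has the disease'. Prior odds H:¬H = 0.2/0.8 = 0.25000. For the 'positive' outcome, the likelihood ratio is 0.85/0.01 = 85.000.
Posterior odds = 0.25000 × 85.000 = 21.250, so P(H|E) = 21.250/(1+21.250) = 0.9551. Then P(¬H|E) = 1 − 0.9551 = 0.0449.

P(¬H | E) ≈ 0.0449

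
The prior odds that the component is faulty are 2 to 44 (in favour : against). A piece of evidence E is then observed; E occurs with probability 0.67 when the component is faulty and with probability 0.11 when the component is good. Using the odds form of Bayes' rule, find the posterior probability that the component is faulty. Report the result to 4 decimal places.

Prior odds = 2/44 = 0.045455.
Likelihood ratio for E = 0.67/0.11 = 6.0909.
Posterior odds = prior odds × LR = 0.27686.
Posterior probability = odds/(1+odds) = 0.27686/1.2769 = 0.2168.

Posterior probability ≈ 0.2168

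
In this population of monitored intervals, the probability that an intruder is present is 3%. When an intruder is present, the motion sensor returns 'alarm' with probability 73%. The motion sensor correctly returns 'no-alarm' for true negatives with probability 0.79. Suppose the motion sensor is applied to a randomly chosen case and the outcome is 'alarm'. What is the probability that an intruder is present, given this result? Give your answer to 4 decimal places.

P(H | E) ≈ 0.0971

Write H for 'an intruder is present'. Prior odds H:¬H = 0.03/0.97 = 0.030928. For the 'alarm' outcome, the likelihood ratio is 0.73/0.21 = 3.4762.
Posterior odds = 0.030928 × 3.4762 = 0.10751, so P(H|E) = 0.10751/(1+0.10751) = 0.0971.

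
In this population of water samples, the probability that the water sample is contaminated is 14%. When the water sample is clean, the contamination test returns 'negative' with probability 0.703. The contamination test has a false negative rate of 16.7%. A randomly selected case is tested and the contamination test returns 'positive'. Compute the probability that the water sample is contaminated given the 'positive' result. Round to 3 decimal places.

P(H | E) ≈ 0.313

Write H for 'the water sample is contaminated'. Prior odds H:¬H = 0.14/0.86 = 0.16279. For the 'positive' outcome, the likelihood ratio is 0.833/0.297 = 2.8047.
Posterior odds = 0.16279 × 2.8047 = 0.45658, so P(H|E) = 0.45658/(1+0.45658) = 0.313.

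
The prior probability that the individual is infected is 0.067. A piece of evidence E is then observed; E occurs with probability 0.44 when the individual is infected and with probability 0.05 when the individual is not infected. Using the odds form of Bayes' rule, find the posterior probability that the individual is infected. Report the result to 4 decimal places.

Posterior probability ≈ 0.3872

Prior odds = 0.067/(1−0.067) = 0.071811.
Likelihood ratio for E = 0.44/0.05 = 8.8000.
Posterior odds = prior odds × LR = 0.63194.
Posterior probability = odds/(1+odds) = 0.63194/1.6319 = 0.3872.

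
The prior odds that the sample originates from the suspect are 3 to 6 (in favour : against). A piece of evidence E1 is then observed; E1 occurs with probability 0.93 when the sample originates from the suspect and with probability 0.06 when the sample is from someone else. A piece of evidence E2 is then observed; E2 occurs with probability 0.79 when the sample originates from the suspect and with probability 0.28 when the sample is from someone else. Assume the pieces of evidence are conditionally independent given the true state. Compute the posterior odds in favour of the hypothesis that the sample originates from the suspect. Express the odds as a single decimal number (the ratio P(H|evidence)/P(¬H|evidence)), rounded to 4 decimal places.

Prior odds = 3/6 = 0.50000.
Likelihood ratio for E1 = 0.93/0.06 = 15.500.
Likelihood ratio for E2 = 0.79/0.28 = 2.8214.
Posterior odds = prior odds × LR₁ × LR₂ = 21.866.

Posterior odds ≈ 21.8661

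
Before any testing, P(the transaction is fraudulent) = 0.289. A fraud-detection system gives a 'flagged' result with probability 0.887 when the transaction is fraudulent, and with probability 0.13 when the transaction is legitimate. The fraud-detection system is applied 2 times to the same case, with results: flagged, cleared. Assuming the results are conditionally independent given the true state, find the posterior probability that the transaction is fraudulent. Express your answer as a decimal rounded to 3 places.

With H the event that the transaction is fraudulent, the joint likelihood of the observed sequence is P(data|H) = 0.887·0.113 = 0.10023 and P(data|¬H) = 0.13·0.87 = 0.11310.
Bayes: P(H|data) = 0.289·0.10023 / (0.289·0.10023 + 0.711·0.11310) = 0.028967/0.10938 = 0.2648.

Posterior P(H) ≈ 0.265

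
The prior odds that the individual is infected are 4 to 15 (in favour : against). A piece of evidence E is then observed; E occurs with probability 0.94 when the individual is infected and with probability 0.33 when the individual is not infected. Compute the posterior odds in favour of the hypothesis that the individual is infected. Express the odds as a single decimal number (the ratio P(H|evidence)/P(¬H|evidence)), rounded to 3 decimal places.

Posterior odds ≈ 0.760

Prior odds = 4/15 = 0.26667.
Likelihood ratio for E = 0.94/0.33 = 2.8485.
Posterior odds = prior odds × LR = 0.75960.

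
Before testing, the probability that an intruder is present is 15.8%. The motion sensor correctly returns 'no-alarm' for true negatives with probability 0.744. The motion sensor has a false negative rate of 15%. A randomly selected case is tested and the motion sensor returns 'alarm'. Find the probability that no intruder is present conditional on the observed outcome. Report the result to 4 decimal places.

Let H be the event that an intruder is present. P(H) = 0.158, so P(¬H) = 0.842. With E the 'alarm' result, P(E|H) = 0.85 and P(E|¬H) = 0.256.
P(E) = 0.85·0.158 + 0.256·0.842 = 0.13430 + 0.21555 = 0.34985.
By Bayes' theorem, P(H|E) = 0.13430 / 0.34985 = 0.3839. Hence P(¬H|E) = 1 − 0.3839 = 0.6161.

P(¬H | E) ≈ 0.6161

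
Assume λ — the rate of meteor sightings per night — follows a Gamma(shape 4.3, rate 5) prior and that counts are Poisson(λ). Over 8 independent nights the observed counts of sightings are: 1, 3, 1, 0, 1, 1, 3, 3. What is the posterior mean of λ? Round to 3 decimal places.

Posterior mean ≈ 1.331

Total count ∑xᵢ = 13 over n = 8 nights.
Gamma is conjugate to the Poisson likelihood: posterior is Gamma(shape = 4.3+13 = 17.3, rate = 5+8 = 13).
E[λ | data] = 17.3/13 = 1.331.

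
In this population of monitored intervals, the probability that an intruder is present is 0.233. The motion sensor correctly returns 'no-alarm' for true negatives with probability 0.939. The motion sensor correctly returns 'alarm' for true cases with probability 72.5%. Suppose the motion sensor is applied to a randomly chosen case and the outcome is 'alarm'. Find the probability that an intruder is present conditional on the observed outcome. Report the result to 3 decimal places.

P(H | E) ≈ 0.783

Let H be the event that an intruder is present. P(H) = 0.233, so P(¬H) = 0.767. With E the 'alarm' result, P(E|H) = 0.725 and P(E|¬H) = 0.061.
P(E) = 0.725·0.233 + 0.061·0.767 = 0.16892 + 0.046787 = 0.21571.
By Bayes' theorem, P(H|E) = 0.16892 / 0.21571 = 0.783.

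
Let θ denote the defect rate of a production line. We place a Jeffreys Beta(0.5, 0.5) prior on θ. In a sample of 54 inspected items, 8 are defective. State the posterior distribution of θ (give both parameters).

Posterior: Beta(8.5, 46.5)

The binomial likelihood is conjugate to the Beta prior: with 8 successes and 46 failures, the posterior is Beta(0.5+8, 0.5+46) = Beta(8.5, 46.5).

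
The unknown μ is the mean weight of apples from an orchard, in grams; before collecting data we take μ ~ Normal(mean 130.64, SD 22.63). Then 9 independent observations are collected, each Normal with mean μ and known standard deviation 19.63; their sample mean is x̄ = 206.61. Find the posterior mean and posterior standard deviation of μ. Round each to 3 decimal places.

Posterior mean ≈ 200.749; posterior SD ≈ 6.286

With known σ, the Normal prior is conjugate. Weight on the data is w = (n/σ²)/(n/σ² + 1/τ₀²) = 0.0233562/(0.0233562+0.00195268) = 0.92285.
Posterior mean = w·x̄ + (1−w)·μ₀ = 0.92285·206.61 + 0.077154·130.64 = 200.749. Posterior variance = 1/(0.0233562+0.00195268) = 39.5118, so SD = 6.286.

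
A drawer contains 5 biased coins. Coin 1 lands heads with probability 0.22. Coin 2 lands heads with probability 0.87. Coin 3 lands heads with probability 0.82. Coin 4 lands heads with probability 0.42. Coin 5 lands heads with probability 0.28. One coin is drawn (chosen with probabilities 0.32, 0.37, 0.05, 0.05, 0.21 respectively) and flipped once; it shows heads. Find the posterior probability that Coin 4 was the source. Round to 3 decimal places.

Tabulate prior·likelihood by source: [1] prior 0.32, lik 0.22, product 0.07040; [2] prior 0.37, lik 0.87, product 0.3219; [3] prior 0.05, lik 0.82, product 0.04100; [4] prior 0.05, lik 0.42, product 0.02100; [5] prior 0.21, lik 0.28, product 0.05880.
Normalizing constant = 0.51310; the posterior for Coin 4 is its product over the sum, 0.02100/0.51310 = 0.041.

Posterior probability ≈ 0.041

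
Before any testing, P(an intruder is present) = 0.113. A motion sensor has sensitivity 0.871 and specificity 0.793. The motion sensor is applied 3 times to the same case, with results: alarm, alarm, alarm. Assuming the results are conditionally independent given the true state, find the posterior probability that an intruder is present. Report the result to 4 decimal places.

Posterior P(H) ≈ 0.9047

Let H be the event that an intruder is present; start with P(H) = 0.113. P('alarm'|H) = 0.871, P('alarm'|¬H) = 0.207.
Update on result 1 ('alarm'): P(H) ← 0.871·0.1130 / (0.871·0.1130 + 0.207·0.8870) = 0.098423/0.28203 = 0.3490.
Update on result 2 ('alarm'): P(H) ← 0.871·0.3490 / (0.871·0.3490 + 0.207·0.6510) = 0.30396/0.43872 = 0.6928.
Update on result 3 ('alarm'): P(H) ← 0.871·0.6928 / (0.871·0.6928 + 0.207·0.3072) = 0.60346/0.66704 = 0.9047.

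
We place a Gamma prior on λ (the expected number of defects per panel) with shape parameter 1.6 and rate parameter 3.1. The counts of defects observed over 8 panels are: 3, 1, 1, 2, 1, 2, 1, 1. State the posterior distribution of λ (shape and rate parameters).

Posterior: Gamma(shape=13.6, rate=11.1)

Total count ∑xᵢ = 12 over n = 8 panels.
Gamma is conjugate to the Poisson likelihood: posterior is Gamma(shape = 1.6+12 = 13.6, rate = 3.1+8 = 11.1).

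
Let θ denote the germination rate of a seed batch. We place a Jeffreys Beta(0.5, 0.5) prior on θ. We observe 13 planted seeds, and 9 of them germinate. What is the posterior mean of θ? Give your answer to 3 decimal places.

Posterior mean ≈ 0.679

Observing 9 successes and 4 failures updates Beta(0.5, 0.5) by adding the success and failure counts to the two shape parameters: α = 0.5+9 = 9.5, β = 0.5+4 = 4.5.
Posterior mean = α/(α+β) = 9.5/14 = 0.679.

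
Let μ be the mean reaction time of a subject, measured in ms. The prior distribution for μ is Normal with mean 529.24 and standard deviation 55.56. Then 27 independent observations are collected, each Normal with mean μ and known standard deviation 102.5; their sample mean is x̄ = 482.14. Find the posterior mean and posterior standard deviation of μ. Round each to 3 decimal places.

Prior precision 1/τ₀² = 1/55.56² = 0.00032395; data precision n/σ² = 27/102.5² = 0.00256990.
Posterior precision = 0.00032395 + 0.00256990 = 0.00289385, giving posterior SD = 1/√0.00289385 = 18.589.
Posterior mean = (0.00032395·529.24 + 0.00256990·482.14) / 0.00289385 = 487.413.

Posterior mean ≈ 487.413; posterior SD ≈ 18.589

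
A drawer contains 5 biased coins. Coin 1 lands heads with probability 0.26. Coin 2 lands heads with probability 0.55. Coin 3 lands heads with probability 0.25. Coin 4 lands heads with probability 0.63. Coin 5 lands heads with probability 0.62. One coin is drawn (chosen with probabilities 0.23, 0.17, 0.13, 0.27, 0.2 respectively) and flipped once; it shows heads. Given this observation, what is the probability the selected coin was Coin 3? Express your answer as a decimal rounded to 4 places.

Tabulate prior·likelihood by source: [1] prior 0.23, lik 0.26, product 0.05980; [2] prior 0.17, lik 0.55, product 0.09350; [3] prior 0.13, lik 0.25, product 0.03250; [4] prior 0.27, lik 0.63, product 0.1701; [5] prior 0.2, lik 0.62, product 0.1240.
Normalizing constant = 0.47990; the posterior for Coin 3 is its product over the sum, 0.03250/0.47990 = 0.0677.

Posterior probability ≈ 0.0677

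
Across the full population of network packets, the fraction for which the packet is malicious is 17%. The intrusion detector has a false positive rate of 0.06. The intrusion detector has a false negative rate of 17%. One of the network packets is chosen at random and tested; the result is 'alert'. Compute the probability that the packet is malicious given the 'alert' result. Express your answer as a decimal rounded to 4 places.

P(H | E) ≈ 0.7391

Let H be the event that the packet is malicious. P(H) = 0.17, so P(¬H) = 0.83. With E the 'alert' result, P(E|H) = 0.83 and P(E|¬H) = 0.06.
P(E) = 0.83·0.17 + 0.06·0.83 = 0.14110 + 0.049800 = 0.19090.
By Bayes' theorem, P(H|E) = 0.14110 / 0.19090 = 0.7391.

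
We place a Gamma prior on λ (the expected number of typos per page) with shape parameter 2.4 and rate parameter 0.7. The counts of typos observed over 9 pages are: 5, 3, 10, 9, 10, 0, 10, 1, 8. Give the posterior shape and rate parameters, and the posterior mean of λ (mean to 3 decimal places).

Posterior: Gamma(shape=58.4, rate=9.7); mean ≈ 6.021

Total count ∑xᵢ = 56 over n = 9 pages.
Gamma is conjugate to the Poisson likelihood: posterior is Gamma(shape = 2.4+56 = 58.4, rate = 0.7+9 = 9.7).
Posterior mean = shape/rate = 58.4/9.7 = 6.021.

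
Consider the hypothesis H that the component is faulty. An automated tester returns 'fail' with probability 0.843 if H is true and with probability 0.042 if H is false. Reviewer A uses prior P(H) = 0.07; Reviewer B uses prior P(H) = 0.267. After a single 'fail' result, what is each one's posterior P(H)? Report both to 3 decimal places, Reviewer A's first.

The likelihood ratio for a 'fail' result is 0.843/0.042 = 20.071.
Reviewer A: prior odds 0.07/0.93 = 0.075269; posterior odds 1.5108; posterior probability 0.602.
Reviewer B: prior odds 0.267/0.733 = 0.36426; posterior odds 7.3111; posterior probability 0.880.

Reviewer A: 0.602; Reviewer B: 0.880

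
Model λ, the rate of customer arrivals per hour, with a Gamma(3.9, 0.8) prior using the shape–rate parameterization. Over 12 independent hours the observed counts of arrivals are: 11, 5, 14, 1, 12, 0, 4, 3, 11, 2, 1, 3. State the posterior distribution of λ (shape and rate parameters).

The Poisson likelihood adds the total count to the shape and the number of exposure periods to the rate. Here ∑xᵢ = 67 and n = 12, so shape 3.9→70.9 and rate 0.8→12.8.

Posterior: Gamma(shape=70.9, rate=12.8)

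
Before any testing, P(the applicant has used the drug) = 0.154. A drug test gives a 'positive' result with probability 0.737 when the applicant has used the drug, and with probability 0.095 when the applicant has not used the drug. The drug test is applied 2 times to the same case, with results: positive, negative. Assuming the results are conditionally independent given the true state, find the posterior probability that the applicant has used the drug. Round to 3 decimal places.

Let H be the event that the applicant has used the drug; start with P(H) = 0.154. P('positive'|H) = 0.737, P('positive'|¬H) = 0.095.
Update on result 1 ('positive'): P(H) ← 0.737·0.1540 / (0.737·0.1540 + 0.095·0.8460) = 0.11350/0.19387 = 0.5854.
Update on result 2 ('negative'): P(H) ← 0.263·0.5854 / (0.263·0.5854 + 0.905·0.4146) = 0.15397/0.52915 = 0.2910.

Posterior P(H) ≈ 0.291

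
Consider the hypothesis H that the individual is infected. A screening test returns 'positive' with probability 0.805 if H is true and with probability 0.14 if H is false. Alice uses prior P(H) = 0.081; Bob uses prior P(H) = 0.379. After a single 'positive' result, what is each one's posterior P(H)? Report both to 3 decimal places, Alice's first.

P('+'|H) = 0.805, P('+'|¬H) = 0.14.
Alice: numerator 0.805·0.081 = 0.065205; evidence = 0.065205+0.14·0.919 = 0.19387; posterior = 0.336.
Bob: numerator 0.805·0.379 = 0.30510; evidence = 0.30510+0.14·0.621 = 0.39204; posterior = 0.778.

Alice: 0.336; Bob: 0.778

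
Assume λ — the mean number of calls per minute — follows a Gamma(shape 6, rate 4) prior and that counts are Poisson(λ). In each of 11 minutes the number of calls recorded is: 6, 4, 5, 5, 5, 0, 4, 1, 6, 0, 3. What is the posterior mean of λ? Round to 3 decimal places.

Posterior mean ≈ 3.000

The Poisson likelihood adds the total count to the shape and the number of exposure periods to the rate. Here ∑xᵢ = 39 and n = 11, so shape 6→45 and rate 4→15.
Posterior mean = shape/rate = 45/15 = 3.000.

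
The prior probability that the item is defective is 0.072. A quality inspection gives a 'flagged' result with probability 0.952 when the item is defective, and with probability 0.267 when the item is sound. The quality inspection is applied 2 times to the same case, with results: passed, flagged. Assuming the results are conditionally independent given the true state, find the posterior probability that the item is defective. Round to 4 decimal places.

Posterior P(H) ≈ 0.0178

With H the event that the item is defective, the joint likelihood of the observed sequence is P(data|H) = 0.048·0.952 = 0.045696 and P(data|¬H) = 0.733·0.267 = 0.19571.
Bayes: P(H|data) = 0.072·0.045696 / (0.072·0.045696 + 0.928·0.19571) = 0.0032901/0.18491 = 0.0178.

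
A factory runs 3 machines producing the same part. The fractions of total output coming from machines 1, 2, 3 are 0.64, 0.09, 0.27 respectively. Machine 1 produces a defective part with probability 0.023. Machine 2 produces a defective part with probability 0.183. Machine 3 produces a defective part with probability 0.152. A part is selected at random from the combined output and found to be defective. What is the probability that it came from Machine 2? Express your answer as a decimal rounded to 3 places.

Posterior probability ≈ 0.228

Tabulate prior·likelihood by source: [1] prior 0.64, lik 0.023, product 0.01472; [2] prior 0.09, lik 0.183, product 0.01647; [3] prior 0.27, lik 0.152, product 0.04104.
Normalizing constant = 0.072230; the posterior for Machine 2 is its product over the sum, 0.01647/0.072230 = 0.228.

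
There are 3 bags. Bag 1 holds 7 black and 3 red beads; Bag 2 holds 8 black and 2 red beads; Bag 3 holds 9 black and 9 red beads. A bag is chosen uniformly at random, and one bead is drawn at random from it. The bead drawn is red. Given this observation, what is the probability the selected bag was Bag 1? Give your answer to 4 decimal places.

Posterior probability ≈ 0.3000

Tabulate prior·likelihood by source: [1] prior 0.333333, lik 0.3, product 0.1000; [2] prior 0.333333, lik 0.2, product 0.06667; [3] prior 0.333333, lik 0.5, product 0.1667.
Normalizing constant = 0.33333; the posterior for Bag 1 is its product over the sum, 0.1000/0.33333 = 0.3000.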